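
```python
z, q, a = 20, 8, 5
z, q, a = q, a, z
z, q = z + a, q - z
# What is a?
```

Trace:
`z, q, a = 20, 8, 5` → z = 20; q = 8; a = 5
`z, q, a = q, a, z` → z = 8; q = 5; a = 20
`z, q = z + a, q - z` → z = 28; q = -3
So a = 20

Answer: 20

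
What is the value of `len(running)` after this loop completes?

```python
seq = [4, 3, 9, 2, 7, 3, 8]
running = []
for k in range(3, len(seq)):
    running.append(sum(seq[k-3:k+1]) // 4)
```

Number of 4-element averages
`running` takes the values: [] → [4] → [4, 5] → [4, 5, 5] → [4, 5, 5, 5]
So `len(running)` = 4

Answer: 4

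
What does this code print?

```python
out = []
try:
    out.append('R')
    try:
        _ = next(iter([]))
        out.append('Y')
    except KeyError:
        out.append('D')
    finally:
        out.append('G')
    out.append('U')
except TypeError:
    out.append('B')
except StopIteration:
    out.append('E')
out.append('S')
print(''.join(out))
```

Execution trace: 'R' (try body) → 'G' (inner finally) → 'E' (except StopIteration) → 'S' (after the try/except). Output: RGES

Answer: RGES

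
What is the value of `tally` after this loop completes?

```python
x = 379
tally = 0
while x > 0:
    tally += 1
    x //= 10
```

Count digits by repeated division by 10
`tally` takes the values: 0 → 1 → 2 → 3

Answer: 3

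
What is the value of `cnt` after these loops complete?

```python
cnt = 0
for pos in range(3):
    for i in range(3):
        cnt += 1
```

3 * 3 = 9
`cnt` takes the values: 0 → 1 → 2 → 3 → 4 → 5 → 6 → 7 → 8 → 9

Answer: 9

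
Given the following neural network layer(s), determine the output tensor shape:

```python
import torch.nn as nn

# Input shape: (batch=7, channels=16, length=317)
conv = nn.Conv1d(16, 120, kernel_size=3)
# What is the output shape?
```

Input: (7, 16, 317) -> Output: (7, 120, 315)

Answer: (7, 120, 315)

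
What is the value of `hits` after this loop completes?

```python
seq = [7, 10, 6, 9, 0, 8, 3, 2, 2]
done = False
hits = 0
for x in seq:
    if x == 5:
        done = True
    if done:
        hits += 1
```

Count elements after first 5 in [7, 10, 6, 9, 0, 8, 3, 2, 2]
`hits` takes the values: 0

Answer: 0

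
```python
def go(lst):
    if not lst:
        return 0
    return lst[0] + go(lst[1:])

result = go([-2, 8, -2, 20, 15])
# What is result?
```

(-2) + 8 + (-2) + 20 + 15 + 0 = 39

Answer: 39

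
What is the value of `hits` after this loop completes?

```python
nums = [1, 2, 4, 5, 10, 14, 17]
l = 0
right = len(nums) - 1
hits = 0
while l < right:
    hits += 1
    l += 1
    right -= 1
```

Iterations until pointers meet (list length 7)
`hits` takes the values: 0 → 1 → 2 → 3

Answer: 3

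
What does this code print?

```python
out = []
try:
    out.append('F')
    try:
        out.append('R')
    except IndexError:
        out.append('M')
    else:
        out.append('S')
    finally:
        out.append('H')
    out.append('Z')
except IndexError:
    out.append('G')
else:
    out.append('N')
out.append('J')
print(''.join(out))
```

Execution trace: 'F' (try body) → 'R' (inner try body, no exception) → 'S' (inner else) → 'H' (inner finally) → 'Z' (try body, no exception) → 'N' (else) → 'J' (after the try/except). Output: FRSHZNJ

Answer: FRSHZNJ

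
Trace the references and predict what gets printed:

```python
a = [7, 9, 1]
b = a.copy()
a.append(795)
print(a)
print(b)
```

Key concept: list.copy() creates independent copy.
Step by step:
`a = [7, 9, 1]` → a = [7, 9, 1]
`b = a.copy()` → b = [7, 9, 1]
`a.append(795)` → a = [7, 9, 1, 795]
`print(a)` → prints [7, 9, 1, 795]
`print(b)` → prints [7, 9, 1]

Answer:
[7, 9, 1, 795]
[7, 9, 1]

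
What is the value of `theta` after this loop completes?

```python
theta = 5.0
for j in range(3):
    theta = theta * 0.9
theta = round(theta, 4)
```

Exponential decay: 5.0 * 0.9^3
`theta` takes the values: 5.0 → 4.5 → 4.05 → 3.645

Answer: 3.645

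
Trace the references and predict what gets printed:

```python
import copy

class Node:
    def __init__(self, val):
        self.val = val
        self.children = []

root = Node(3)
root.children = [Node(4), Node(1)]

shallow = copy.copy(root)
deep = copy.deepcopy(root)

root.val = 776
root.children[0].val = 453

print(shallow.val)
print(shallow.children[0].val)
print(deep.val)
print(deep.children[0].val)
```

Key concept: deep copy with custom objects.
Step by step:
`root = Node(3)` → root = Node(val=3, children=[])
`root.children = [Node(4), Node(1)]` → root = Node(val=3, children=[Node(val=4, children=[]), Node(val=1, children=[])])
`shallow = copy.copy(root)` → shallow = Node(val=3, children=[Node(val=4, children=[]), Node(val=1, children=[])])
`deep = copy.deepcopy(root)` → deep = Node(val=3, children=[Node(val=4, children=[]), Node(val=1, children=[])])
`root.val = 776` → root = Node(val=776, children=[Node(val=4, children=[]), Node(val=1, children=[])])
`root.children[0].val = 453` → root = Node(val=776, children=[Node(val=453, children=[]), Node(val=1, children=[])]); shallow = Node(val=3, children=[Node(val=453, children=[]), Node(val=1, children=[])])
`print(shallow.val)` → prints 3
`print(shallow.children[0].val)` → prints 453
`print(deep.val)` → prints 3
`print(deep.children[0].val)` → prints 4

Answer:
3
453
3
4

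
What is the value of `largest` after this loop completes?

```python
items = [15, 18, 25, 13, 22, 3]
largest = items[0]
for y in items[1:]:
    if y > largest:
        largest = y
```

Maximum of [15, 18, 25, 13, 22, 3]
`largest` takes the values: 15 → 18 → 25

Answer: 25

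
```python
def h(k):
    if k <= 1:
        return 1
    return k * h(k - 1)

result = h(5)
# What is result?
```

h(5) = 5 * 4 * 3 * 2 * 1 = 120

Answer: 120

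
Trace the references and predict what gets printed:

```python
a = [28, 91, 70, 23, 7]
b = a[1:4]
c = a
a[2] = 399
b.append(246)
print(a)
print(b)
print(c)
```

Key concept: slice vs alias.
Step by step:
`a = [28, 91, 70, 23, 7]` → a = [28, 91, 70, 23, 7]
`b = a[1:4]` → b = [91, 70, 23]
`c = a` → c = [28, 91, 70, 23, 7] (same object as a)
`a[2] = 399` → a = [28, 91, 399, 23, 7] (same object as c); c = [28, 91, 399, 23, 7] (same object as a)
`b.append(246)` → b = [91, 70, 23, 246]
`print(a)` → prints [28, 91, 399, 23, 7]
`print(b)` → prints [91, 70, 23, 246]
`print(c)` → prints [28, 91, 399, 23, 7]

Answer:
[28, 91, 399, 23, 7]
[91, 70, 23, 246]
[28, 91, 399, 23, 7]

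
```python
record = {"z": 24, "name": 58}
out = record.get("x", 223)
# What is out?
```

Trace:
`record = {"z": 24, "name": 58}` → record = {'z': 24, 'name': 58}
`out = record.get("x", 223)` → out = 223
So out = 223

Answer: 223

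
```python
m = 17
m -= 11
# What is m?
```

Trace:
`m = 17` → m = 17
`m -= 11` → m = 6
So m = 6

Answer: 6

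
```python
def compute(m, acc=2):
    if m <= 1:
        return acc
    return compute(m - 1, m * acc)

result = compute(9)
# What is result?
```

Accumulator trace (n, acc): (9, 2) -> (8, 18) -> (7, 144) -> (6, 1008) -> (5, 6048) -> (4, 30240) -> (3, 120960) -> (2, 362880) -> (1, 725760) -> return 725760

Answer: 725760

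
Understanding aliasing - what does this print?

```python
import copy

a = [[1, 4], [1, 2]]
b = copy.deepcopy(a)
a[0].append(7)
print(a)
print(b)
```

Key concept: deep copy is fully independent.
Step by step:
`a = [[1, 4], [1, 2]]` → a = [[1, 4], [1, 2]]
`b = copy.deepcopy(a)` → b = [[1, 4], [1, 2]]
`a[0].append(7)` → a = [[1, 4, 7], [1, 2]]
`print(a)` → prints [[1, 4, 7], [1, 2]]
`print(b)` → prints [[1, 4], [1, 2]]

Answer:
[[1, 4, 7], [1, 2]]
[[1, 4], [1, 2]]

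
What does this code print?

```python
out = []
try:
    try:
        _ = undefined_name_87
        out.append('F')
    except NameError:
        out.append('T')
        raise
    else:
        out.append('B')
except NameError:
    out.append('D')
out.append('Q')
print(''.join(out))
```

Execution trace: 'T' (inner except NameError) → 'D' (outer except NameError) → 'Q' (after the try/except). Output: TDQ

Answer: TDQ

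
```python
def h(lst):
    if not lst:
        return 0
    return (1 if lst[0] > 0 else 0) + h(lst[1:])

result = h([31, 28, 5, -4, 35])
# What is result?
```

Count of positive elements in [31, 28, 5, -4, 35] = 4

Answer: 4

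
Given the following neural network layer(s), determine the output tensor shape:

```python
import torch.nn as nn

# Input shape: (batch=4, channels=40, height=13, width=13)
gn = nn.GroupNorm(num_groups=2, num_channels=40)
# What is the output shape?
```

Input: (4, 40, 13, 13) -> Output: (4, 40, 13, 13)

Answer: (4, 40, 13, 13)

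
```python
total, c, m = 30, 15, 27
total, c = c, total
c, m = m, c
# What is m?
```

Trace:
`total, c, m = 30, 15, 27` → total = 30; c = 15; m = 27
`total, c = c, total` → total = 15; c = 30
`c, m = m, c` → c = 27; m = 30
So m = 30

Answer: 30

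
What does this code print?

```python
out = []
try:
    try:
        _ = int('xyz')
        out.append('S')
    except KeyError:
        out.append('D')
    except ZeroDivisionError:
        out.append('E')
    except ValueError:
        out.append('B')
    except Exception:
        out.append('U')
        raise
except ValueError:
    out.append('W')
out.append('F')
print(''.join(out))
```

Execution trace: 'B' (inner except ValueError) → 'F' (after the try/except). Output: BF

Answer: BF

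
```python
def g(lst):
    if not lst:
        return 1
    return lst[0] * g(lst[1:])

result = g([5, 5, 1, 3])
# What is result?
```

Product over [5, 5, 1, 3] = 5 * 5 * 1 * 3 = 75

Answer: 75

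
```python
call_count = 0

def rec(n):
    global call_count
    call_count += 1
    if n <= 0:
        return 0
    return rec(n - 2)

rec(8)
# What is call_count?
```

Linear recursion stepping by 2: 5 calls from n=8 down to ≤0.

Answer: 5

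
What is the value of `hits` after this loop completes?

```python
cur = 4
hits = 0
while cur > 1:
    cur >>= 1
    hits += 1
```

Count right shifts until 1
`hits` takes the values: 0 → 1 → 2

Answer: 2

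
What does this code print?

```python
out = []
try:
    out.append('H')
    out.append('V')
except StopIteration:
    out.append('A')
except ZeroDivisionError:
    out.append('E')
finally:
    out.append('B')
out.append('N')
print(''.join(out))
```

Execution trace: 'H' (try body) → 'V' (try body, no exception) → 'B' (finally) → 'N' (after the try/except). Output: HVBN

Answer: HVBN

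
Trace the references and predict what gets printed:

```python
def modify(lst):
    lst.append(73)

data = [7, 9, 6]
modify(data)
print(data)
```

Key concept: function modifies passed list.
Step by step:
`data = [7, 9, 6]` → data = [7, 9, 6]
`modify(data)` → data = [7, 9, 6, 73]
`print(data)` → prints [7, 9, 6, 73]

Answer: [7, 9, 6, 73]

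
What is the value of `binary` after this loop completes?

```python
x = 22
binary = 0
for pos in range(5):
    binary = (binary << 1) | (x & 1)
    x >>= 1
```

Reverse lowest 5 bits of 22
`binary` takes the values: 0 → 1 → 3 → 6 → 13

Answer: 13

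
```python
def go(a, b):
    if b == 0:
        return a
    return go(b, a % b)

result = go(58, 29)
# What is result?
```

go(58, 29) -> go(29, 0) -> 29

Answer: 29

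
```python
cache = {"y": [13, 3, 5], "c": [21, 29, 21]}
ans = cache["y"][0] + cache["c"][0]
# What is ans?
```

Trace:
`cache = {"y": [13, 3, 5], "c": [21, 29, 21]}` → cache = {'y': [13, 3, 5], 'c': [21, 29, 21]}
`ans = cache["y"][0] + cache["c"][0]` → ans = 34
So ans = 34

Answer: 34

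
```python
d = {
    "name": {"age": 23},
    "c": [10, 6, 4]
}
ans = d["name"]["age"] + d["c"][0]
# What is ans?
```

Trace:
`d = { ...` → d = {'name': {'age': 23}, 'c': [10, 6, 4]}
`ans = d["name"]["age"] + d["c"][0]` → ans = 33
So ans = 33

Answer: 33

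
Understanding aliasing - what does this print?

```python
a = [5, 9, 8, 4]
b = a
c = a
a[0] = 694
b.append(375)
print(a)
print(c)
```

Key concept: multiple aliases.
Step by step:
`a = [5, 9, 8, 4]` → a = [5, 9, 8, 4]
`b = a` → b = [5, 9, 8, 4] (same object as a)
`c = a` → c = [5, 9, 8, 4] (same object as a, b)
`a[0] = 694` → a = [694, 9, 8, 4] (same object as b, c); b = [694, 9, 8, 4] (same object as a, c); c = [694, 9, 8, 4] (same object as a, b)
`b.append(375)` → a = [694, 9, 8, 4, 375] (same object as b, c); b = [694, 9, 8, 4, 375] (same object as a, c); c = [694, 9, 8, 4, 375] (same object as a, b)
`print(a)` → prints [694, 9, 8, 4, 375]
`print(c)` → prints [694, 9, 8, 4, 375]

Answer:
[694, 9, 8, 4, 375]
[694, 9, 8, 4, 375]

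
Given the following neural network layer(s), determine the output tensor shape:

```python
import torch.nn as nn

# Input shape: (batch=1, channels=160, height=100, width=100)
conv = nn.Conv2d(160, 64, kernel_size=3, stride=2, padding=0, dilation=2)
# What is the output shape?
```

Input: (1, 160, 100, 100) -> Output: (1, 64, 48, 48)

Answer: (1, 64, 48, 48)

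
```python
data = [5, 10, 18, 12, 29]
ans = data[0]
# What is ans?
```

Trace:
`data = [5, 10, 18, 12, 29]` → data = [5, 10, 18, 12, 29]
`ans = data[0]` → ans = 5
So ans = 5

Answer: 5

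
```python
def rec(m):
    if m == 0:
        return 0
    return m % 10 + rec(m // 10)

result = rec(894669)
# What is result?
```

Sum of digits of 894669: 9 + 6 + 6 + 4 + 9 + 8 = 42

Answer: 42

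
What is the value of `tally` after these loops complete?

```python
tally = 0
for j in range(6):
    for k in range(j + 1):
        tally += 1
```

Triangle: 1 + 2 + ... + 6
`tally` takes the values: 0 → 1 → 2 → 3 → 4 → 5 → 6 → 7 → 8 → 9 → 10 → 11 → 12 → 13 → 14 → 15 → 16 → 17 → 18 → 19 → 20 → 21

Answer: 21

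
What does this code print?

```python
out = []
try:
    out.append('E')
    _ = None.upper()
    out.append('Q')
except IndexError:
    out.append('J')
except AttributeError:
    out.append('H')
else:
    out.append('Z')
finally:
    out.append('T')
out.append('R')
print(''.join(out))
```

Execution trace: 'E' (try body) → 'H' (except AttributeError) → 'T' (finally) → 'R' (after the try/except). Output: EHTR

Answer: EHTR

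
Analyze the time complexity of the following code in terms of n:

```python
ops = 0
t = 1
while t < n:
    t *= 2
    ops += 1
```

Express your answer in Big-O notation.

Each loop level contributes: log n. Multiplying the contributions gives O(log n).

Answer: O(log n)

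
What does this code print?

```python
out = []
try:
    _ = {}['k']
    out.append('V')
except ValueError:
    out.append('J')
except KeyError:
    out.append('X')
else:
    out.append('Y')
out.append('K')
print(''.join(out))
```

Execution trace: 'X' (except KeyError) → 'K' (after the try/except). Output: XK

Answer: XK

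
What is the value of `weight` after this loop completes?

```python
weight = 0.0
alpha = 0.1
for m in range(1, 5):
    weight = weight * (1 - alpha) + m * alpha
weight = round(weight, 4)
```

Moving average with lr=0.1
`weight` takes the values: 0.0 → 0.1 → 0.29 → 0.561 → 0.9049

Answer: 0.9049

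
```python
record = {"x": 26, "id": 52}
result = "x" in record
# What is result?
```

Trace:
`record = {"x": 26, "id": 52}` → record = {'x': 26, 'id': 52}
`result = "x" in record` → result = True
So result = True

Answer: True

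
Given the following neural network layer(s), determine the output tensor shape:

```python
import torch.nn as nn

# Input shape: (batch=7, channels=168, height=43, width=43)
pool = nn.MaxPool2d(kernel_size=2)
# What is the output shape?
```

Input: (7, 168, 43, 43) -> Output: (7, 168, 21, 21)

Answer: (7, 168, 21, 21)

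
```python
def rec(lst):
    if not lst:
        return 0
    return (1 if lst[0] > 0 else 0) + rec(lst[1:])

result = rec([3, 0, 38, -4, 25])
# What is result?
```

Count of positive elements in [3, 0, 38, -4, 25] = 3

Answer: 3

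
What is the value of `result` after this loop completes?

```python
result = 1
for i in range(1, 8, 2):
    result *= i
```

Product of 1, 3, 5, ... up to 7
`result` takes the values: 1 → 3 → 15 → 105

Answer: 105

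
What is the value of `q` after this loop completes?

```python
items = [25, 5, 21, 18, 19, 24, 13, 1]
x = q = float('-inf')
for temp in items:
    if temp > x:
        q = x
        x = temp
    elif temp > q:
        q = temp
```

Second largest (with repeats) in [25, 5, 21, 18, 19, 24, 13, 1]
`q` takes the values: -inf → 5 → 21 → 24

Answer: 24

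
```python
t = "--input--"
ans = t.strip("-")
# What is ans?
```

Trace:
`t = "--input--"` → t = '--input--'
`ans = t.strip("-")` → ans = 'input'
So ans = 'input'

Answer: 'input'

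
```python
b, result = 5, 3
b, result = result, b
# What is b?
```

Trace:
`b, result = 5, 3` → b = 5; result = 3
`b, result = result, b` → b = 3; result = 5
So b = 3

Answer: 3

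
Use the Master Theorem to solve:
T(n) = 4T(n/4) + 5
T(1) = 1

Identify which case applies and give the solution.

a=4, b=4, f(n)=5. log_4(4) = 1. Since c=0 < 1, Case 1 applies: T(n) = Θ(n^log_b(a)) = O(n).

Answer: O(n) - Case 1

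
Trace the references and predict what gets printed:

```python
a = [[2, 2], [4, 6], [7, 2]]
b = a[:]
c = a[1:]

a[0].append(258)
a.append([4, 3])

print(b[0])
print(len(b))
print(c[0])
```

Key concept: slice with nested mutation.
Step by step:
`a = [[2, 2], [4, 6], [7, 2]]` → a = [[2, 2], [4, 6], [7, 2]]
`b = a[:]` → b = [[2, 2], [4, 6], [7, 2]]
`c = a[1:]` → c = [[4, 6], [7, 2]]
`a[0].append(258)` → a = [[2, 2, 258], [4, 6], [7, 2]]; b = [[2, 2, 258], [4, 6], [7, 2]]
`a.append([4, 3])` → a = [[2, 2, 258], [4, 6], [7, 2], [4, 3]]
`print(b[0])` → prints [2, 2, 258]
`print(len(b))` → prints 3
`print(c[0])` → prints [4, 6]

Answer:
[2, 2, 258]
3
[4, 6]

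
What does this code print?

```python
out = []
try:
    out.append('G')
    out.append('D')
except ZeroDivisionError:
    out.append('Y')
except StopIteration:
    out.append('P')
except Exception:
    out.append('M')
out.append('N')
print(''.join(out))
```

Execution trace: 'G' (try body) → 'D' (try body, no exception) → 'N' (after the try/except). Output: GDN

Answer: GDN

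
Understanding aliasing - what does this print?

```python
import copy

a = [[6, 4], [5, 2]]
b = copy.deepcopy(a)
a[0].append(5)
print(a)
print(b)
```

Key concept: deep copy is fully independent.
Step by step:
`a = [[6, 4], [5, 2]]` → a = [[6, 4], [5, 2]]
`b = copy.deepcopy(a)` → b = [[6, 4], [5, 2]]
`a[0].append(5)` → a = [[6, 4, 5], [5, 2]]
`print(a)` → prints [[6, 4, 5], [5, 2]]
`print(b)` → prints [[6, 4], [5, 2]]

Answer:
[[6, 4, 5], [5, 2]]
[[6, 4], [5, 2]]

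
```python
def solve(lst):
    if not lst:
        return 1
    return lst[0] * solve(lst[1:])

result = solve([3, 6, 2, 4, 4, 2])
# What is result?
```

Product over [3, 6, 2, 4, 4, 2] = 3 * 6 * 2 * 4 * 4 * 2 = 1152

Answer: 1152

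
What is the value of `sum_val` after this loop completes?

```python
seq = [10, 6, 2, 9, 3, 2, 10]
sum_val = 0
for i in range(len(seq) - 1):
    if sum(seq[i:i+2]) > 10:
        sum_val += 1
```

Count windows with sum > 10
`sum_val` takes the values: 0 → 1 → 2 → 3 → 4

Answer: 4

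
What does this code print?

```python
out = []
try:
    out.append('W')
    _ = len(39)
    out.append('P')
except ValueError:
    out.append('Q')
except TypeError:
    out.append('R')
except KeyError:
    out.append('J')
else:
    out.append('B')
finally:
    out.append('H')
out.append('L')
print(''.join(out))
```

Execution trace: 'W' (try body) → 'R' (except TypeError) → 'H' (finally) → 'L' (after the try/except). Output: WRHL

Answer: WRHL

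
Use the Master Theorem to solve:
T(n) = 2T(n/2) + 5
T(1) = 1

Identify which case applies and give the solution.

a=2, b=2, f(n)=5. log_2(2) = 1. Since c=0 < 1, Case 1 applies: T(n) = Θ(n^log_b(a)) = O(n).

Answer: O(n) - Case 1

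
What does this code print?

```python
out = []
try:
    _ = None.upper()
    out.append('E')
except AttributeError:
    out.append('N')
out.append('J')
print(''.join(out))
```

Execution trace: 'N' (except AttributeError) → 'J' (after the try/except). Output: NJ

Answer: NJ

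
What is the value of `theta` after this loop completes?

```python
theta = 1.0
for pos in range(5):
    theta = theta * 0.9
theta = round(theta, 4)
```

Exponential decay: 1.0 * 0.9^5
`theta` takes the values: 1.0 → 0.9 → 0.81 → 0.729 → 0.6561 → 0.59049 → 0.5905

Answer: 0.5905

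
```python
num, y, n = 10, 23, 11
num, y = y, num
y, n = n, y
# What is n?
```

Trace:
`num, y, n = 10, 23, 11` → num = 10; y = 23; n = 11
`num, y = y, num` → num = 23; y = 10
`y, n = n, y` → y = 11; n = 10
So n = 10

Answer: 10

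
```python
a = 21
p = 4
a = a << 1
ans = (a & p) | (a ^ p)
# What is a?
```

Trace:
`a = 21` → a = 21
`p = 4` → p = 4
`a = a << 1` → a = 42
`ans = (a & p) | (a ^ p)` → ans = 46
So a = 42

Answer: 42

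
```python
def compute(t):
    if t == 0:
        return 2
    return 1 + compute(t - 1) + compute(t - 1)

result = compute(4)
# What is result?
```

compute(t) = 1 + 2·compute(t-1), compute(0)=2. Closed form: (2+1)·2^4 - 1 = 47.

Answer: 47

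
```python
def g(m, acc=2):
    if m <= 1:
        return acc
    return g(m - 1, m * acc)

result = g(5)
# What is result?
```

Accumulator trace (n, acc): (5, 2) -> (4, 10) -> (3, 40) -> (2, 120) -> (1, 240) -> return 240

Answer: 240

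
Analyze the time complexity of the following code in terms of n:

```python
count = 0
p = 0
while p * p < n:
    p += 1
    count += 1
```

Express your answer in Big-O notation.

Each loop level contributes: √n. Multiplying the contributions gives O(√n).

Answer: O(√n)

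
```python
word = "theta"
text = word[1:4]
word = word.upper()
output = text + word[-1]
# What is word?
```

Trace:
`word = "theta"` → word = 'theta'
`text = word[1:4]` → text = 'het'
`word = word.upper()` → word = 'THETA'
`output = text + word[-1]` → output = 'hetA'
So word = 'THETA'

Answer: 'THETA'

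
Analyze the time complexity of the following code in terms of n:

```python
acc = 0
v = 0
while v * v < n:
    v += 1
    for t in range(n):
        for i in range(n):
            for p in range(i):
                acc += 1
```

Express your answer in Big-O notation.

Each loop level contributes: √n × n × n × n. Multiplying the contributions gives O(n^3√n).

Answer: O(n^3√n)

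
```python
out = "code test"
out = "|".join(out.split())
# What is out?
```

Trace:
`out = "code test"` → out = 'code test'
`out = "|".join(out.split())` → out = 'code|test'
So out = 'code|test'

Answer: 'code|test'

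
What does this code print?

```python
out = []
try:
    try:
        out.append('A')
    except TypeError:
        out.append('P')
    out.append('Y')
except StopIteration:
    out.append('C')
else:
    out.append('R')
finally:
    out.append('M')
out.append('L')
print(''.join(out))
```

Execution trace: 'A' (inner try body, no exception) → 'Y' (try body, no exception) → 'R' (else) → 'M' (finally) → 'L' (after the try/except). Output: AYRML

Answer: AYRML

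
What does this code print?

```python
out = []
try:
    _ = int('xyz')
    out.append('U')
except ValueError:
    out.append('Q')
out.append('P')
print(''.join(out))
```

Execution trace: 'Q' (except ValueError) → 'P' (after the try/except). Output: QP

Answer: QP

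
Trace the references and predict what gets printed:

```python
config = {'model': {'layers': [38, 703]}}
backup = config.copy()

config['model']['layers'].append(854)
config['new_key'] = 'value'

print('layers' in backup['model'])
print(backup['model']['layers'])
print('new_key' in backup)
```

Key concept: shallow copy gotcha with nested dict.
Step by step:
`config = {'model': {'layers': [38, 703]}}` → config = {'model': {'layers': [38, 703]}}
`backup = config.copy()` → backup = {'model': {'layers': [38, 703]}}
`config['model']['layers'].append(854)` → config = {'model': {'layers': [38, 703, 854]}}; backup = {'model': {'layers': [38, 703, 854]}}
`config['new_key'] = 'value'` → config = {'model': {'layers': [38, 703, 854]}, 'new_key': 'value'}
`print('layers' in backup['model'])` → prints True
`print(backup['model']['layers'])` → prints [38, 703, 854]
`print('new_key' in backup)` → prints False

Answer:
True
[38, 703, 854]
False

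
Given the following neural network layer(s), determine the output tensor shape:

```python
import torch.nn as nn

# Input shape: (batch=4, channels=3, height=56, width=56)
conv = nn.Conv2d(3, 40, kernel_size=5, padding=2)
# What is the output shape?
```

Input: (4, 3, 56, 56) -> Output: (4, 40, 56, 56)

Answer: (4, 40, 56, 56)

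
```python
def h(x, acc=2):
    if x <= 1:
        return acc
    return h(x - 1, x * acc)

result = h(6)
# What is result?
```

Accumulator trace (n, acc): (6, 2) -> (5, 12) -> (4, 60) -> (3, 240) -> (2, 720) -> (1, 1440) -> return 1440

Answer: 1440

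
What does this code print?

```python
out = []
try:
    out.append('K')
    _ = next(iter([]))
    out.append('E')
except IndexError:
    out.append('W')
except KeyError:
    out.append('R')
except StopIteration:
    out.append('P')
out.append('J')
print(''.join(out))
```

Execution trace: 'K' (try body) → 'P' (except StopIteration) → 'J' (after the try/except). Output: KPJ

Answer: KPJ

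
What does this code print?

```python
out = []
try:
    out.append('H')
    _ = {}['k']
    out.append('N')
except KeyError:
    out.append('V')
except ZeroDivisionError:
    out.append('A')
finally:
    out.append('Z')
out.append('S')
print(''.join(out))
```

Execution trace: 'H' (try body) → 'V' (except KeyError) → 'Z' (finally) → 'S' (after the try/except). Output: HVZS

Answer: HVZS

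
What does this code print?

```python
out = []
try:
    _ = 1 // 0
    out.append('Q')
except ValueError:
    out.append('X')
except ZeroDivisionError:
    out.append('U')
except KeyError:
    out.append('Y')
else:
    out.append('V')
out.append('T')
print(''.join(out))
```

Execution trace: 'U' (except ZeroDivisionError) → 'T' (after the try/except). Output: UT

Answer: UT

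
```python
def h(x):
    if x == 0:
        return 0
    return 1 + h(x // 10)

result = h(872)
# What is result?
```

Count of digits of 872: 3

Answer: 3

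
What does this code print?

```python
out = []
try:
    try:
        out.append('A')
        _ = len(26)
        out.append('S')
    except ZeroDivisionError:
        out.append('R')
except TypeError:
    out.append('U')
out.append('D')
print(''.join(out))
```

Execution trace: 'A' (try body) → 'U' (outer except TypeError) → 'D' (after the try/except). Output: AUD

Answer: AUD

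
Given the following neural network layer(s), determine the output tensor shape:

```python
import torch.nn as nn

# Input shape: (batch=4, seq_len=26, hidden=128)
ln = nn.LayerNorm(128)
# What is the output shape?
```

Input: (4, 26, 128) -> Output: (4, 26, 128)

Answer: (4, 26, 128)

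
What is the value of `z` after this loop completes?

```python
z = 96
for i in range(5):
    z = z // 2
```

Halve 5 times: 96 // 2^5 = 3
`z` takes the values: 96 → 48 → 24 → 12 → 6 → 3

Answer: 3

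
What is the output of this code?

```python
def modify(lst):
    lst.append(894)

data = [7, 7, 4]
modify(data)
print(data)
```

Key concept: function modifies passed list.
Step by step:
`data = [7, 7, 4]` → data = [7, 7, 4]
`modify(data)` → data = [7, 7, 4, 894]
`print(data)` → prints [7, 7, 4, 894]

Answer: [7, 7, 4, 894]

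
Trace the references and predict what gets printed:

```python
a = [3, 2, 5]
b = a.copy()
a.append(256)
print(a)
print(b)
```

Key concept: list.copy() creates independent copy.
Step by step:
`a = [3, 2, 5]` → a = [3, 2, 5]
`b = a.copy()` → b = [3, 2, 5]
`a.append(256)` → a = [3, 2, 5, 256]
`print(a)` → prints [3, 2, 5, 256]
`print(b)` → prints [3, 2, 5]

Answer:
[3, 2, 5, 256]
[3, 2, 5]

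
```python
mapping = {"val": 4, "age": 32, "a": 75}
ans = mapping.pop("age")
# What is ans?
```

Trace:
`mapping = {"val": 4, "age": 32, "a": 75}` → mapping = {'val': 4, 'age': 32, 'a': 75}
`ans = mapping.pop("age")` → mapping = {'val': 4, 'a': 75}; ans = 32
So ans = 32

Answer: 32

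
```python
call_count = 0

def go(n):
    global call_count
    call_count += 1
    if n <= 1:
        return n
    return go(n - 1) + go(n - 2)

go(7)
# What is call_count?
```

Calls(n) = 1 + Calls(n-1) + Calls(n-2); Calls(0)=Calls(1)=1. For n=7 this gives 41.

Answer: 41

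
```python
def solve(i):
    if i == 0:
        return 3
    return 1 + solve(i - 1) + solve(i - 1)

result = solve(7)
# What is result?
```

solve(i) = 1 + 2·solve(i-1), solve(0)=3. Closed form: (3+1)·2^7 - 1 = 511.

Answer: 511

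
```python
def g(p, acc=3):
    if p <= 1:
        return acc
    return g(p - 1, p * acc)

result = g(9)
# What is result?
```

Accumulator trace (n, acc): (9, 3) -> (8, 27) -> (7, 216) -> (6, 1512) -> (5, 9072) -> (4, 45360) -> (3, 181440) -> (2, 544320) -> (1, 1088640) -> return 1088640

Answer: 1088640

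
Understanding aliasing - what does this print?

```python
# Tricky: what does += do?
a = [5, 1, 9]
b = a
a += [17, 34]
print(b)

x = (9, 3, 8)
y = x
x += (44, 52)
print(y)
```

Key concept: += behavior differs for mutable vs immutable.
Step by step:
`a = [5, 1, 9]` → a = [5, 1, 9]
`b = a` → b = [5, 1, 9] (same object as a)
`a += [17, 34]` → a = [5, 1, 9, 17, 34] (same object as b); b = [5, 1, 9, 17, 34] (same object as a)
`print(b)` → prints [5, 1, 9, 17, 34]
`x = (9, 3, 8)` → x = (9, 3, 8)
`y = x` → y = (9, 3, 8)
`x += (44, 52)` → x = (9, 3, 8, 44, 52)
`print(y)` → prints (9, 3, 8)

Answer:
[5, 1, 9, 17, 34]
(9, 3, 8)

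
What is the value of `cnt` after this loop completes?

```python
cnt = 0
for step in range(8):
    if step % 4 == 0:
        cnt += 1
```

Count numbers divisible by 4 in range(8)
`cnt` takes the values: 0 → 1 → 2

Answer: 2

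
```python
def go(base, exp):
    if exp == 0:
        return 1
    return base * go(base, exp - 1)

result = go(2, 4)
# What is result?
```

go(2, 4) = 2 * 2 * 2 * 2 = 16

Answer: 16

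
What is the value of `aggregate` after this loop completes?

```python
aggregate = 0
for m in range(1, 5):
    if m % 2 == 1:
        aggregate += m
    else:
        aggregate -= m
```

Add odd, subtract even
`aggregate` takes the values: 0 → 1 → -1 → 2 → -2

Answer: -2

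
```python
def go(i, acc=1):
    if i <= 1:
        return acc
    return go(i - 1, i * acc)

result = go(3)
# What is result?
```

Accumulator trace (n, acc): (3, 1) -> (2, 3) -> (1, 6) -> return 6

Answer: 6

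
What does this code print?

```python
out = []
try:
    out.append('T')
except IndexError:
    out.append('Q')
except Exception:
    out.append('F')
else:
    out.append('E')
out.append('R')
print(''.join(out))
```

Execution trace: 'T' (try body, no exception) → 'E' (else) → 'R' (after the try/except). Output: TER

Answer: TER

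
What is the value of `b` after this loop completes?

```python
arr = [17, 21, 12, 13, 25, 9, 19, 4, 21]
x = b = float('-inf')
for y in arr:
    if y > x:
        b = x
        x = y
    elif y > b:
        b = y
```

Second largest (with repeats) in [17, 21, 12, 13, 25, 9, 19, 4, 21]
`b` takes the values: -inf → 17 → 21

Answer: 21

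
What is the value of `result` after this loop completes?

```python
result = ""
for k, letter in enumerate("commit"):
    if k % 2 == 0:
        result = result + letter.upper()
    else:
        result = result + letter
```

Uppercase even positions in 'commit'
`result` takes the values: "" → "C" → "Co" → "CoM" → "CoMm" → "CoMmI" → "CoMmIt"

Answer: "CoMmIt"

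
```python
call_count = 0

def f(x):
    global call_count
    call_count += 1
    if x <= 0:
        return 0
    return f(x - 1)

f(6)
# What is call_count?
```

Linear recursion stepping by 1: 7 calls from x=6 down to ≤0.

Answer: 7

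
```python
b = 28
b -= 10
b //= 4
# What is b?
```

Trace:
`b = 28` → b = 28
`b -= 10` → b = 18
`b //= 4` → b = 4
So b = 4

Answer: 4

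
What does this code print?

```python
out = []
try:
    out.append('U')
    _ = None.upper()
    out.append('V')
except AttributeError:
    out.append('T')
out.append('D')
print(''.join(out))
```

Execution trace: 'U' (try body) → 'T' (except AttributeError) → 'D' (after the try/except). Output: UTD

Answer: UTD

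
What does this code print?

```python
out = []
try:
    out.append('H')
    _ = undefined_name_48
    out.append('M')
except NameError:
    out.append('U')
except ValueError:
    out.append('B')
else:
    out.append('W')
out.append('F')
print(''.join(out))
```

Execution trace: 'H' (try body) → 'U' (except NameError) → 'F' (after the try/except). Output: HUF

Answer: HUF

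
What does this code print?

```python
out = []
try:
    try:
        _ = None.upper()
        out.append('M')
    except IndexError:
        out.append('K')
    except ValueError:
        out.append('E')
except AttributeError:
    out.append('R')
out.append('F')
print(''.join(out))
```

Execution trace: 'R' (outer except AttributeError) → 'F' (after the try/except). Output: RF

Answer: RF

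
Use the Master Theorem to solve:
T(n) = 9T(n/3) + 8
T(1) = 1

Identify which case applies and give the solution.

a=9, b=3, f(n)=8. log_3(9) = 2. Since c=0 < 2, Case 1 applies: T(n) = Θ(n^log_b(a)) = O(n^2).

Answer: O(n^2) - Case 1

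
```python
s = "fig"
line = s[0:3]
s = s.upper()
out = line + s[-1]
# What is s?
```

Trace:
`s = "fig"` → s = 'fig'
`line = s[0:3]` → line = 'fig'
`s = s.upper()` → s = 'FIG'
`out = line + s[-1]` → out = 'figG'
So s = 'FIG'

Answer: 'FIG'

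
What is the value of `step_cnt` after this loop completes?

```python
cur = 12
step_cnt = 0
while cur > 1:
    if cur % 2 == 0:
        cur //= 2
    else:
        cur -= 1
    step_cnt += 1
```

Steps to reduce 12 to 1
`step_cnt` takes the values: 0 → 1 → 2 → 3 → 4

Answer: 4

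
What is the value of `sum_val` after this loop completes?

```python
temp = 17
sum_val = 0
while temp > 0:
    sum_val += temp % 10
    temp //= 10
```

Sum digits of 17
`sum_val` takes the values: 0 → 7 → 8

Answer: 8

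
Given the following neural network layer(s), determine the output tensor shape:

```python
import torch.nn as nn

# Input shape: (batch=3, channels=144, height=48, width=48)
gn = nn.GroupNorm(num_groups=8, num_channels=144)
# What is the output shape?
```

Input: (3, 144, 48, 48) -> Output: (3, 144, 48, 48)

Answer: (3, 144, 48, 48)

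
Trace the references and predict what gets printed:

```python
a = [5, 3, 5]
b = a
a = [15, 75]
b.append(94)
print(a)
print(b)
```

Key concept: rebinding vs mutation: a is rebound to a new list, b still points at the original.
Step by step:
`a = [5, 3, 5]` → a = [5, 3, 5]
`b = a` → b = [5, 3, 5] (same object as a)
`a = [15, 75]` → a = [15, 75]
`b.append(94)` → b = [5, 3, 5, 94]
`print(a)` → prints [15, 75]
`print(b)` → prints [5, 3, 5, 94]

Answer:
[15, 75]
[5, 3, 5, 94]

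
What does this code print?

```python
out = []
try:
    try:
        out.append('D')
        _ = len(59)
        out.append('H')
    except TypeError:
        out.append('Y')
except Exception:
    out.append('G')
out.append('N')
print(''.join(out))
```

Execution trace: 'D' (inner try body) → 'Y' (inner except TypeError) → 'N' (after the try/except). Output: DYN

Answer: DYN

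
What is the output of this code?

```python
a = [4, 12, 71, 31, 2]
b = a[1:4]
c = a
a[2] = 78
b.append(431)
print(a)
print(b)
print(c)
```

Key concept: slice vs alias.
Step by step:
`a = [4, 12, 71, 31, 2]` → a = [4, 12, 71, 31, 2]
`b = a[1:4]` → b = [12, 71, 31]
`c = a` → c = [4, 12, 71, 31, 2] (same object as a)
`a[2] = 78` → a = [4, 12, 78, 31, 2] (same object as c); c = [4, 12, 78, 31, 2] (same object as a)
`b.append(431)` → b = [12, 71, 31, 431]
`print(a)` → prints [4, 12, 78, 31, 2]
`print(b)` → prints [12, 71, 31, 431]
`print(c)` → prints [4, 12, 78, 31, 2]

Answer:
[4, 12, 78, 31, 2]
[12, 71, 31, 431]
[4, 12, 78, 31, 2]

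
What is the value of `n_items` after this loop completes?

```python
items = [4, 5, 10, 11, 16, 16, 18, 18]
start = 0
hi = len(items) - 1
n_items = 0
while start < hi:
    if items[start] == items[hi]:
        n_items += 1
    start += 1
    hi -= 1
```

Count matching pairs from ends
`n_items` takes the values: 0

Answer: 0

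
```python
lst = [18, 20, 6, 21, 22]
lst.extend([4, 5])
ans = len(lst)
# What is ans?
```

Trace:
`lst = [18, 20, 6, 21, 22]` → lst = [18, 20, 6, 21, 22]
`lst.extend([4, 5])` → lst = [18, 20, 6, 21, 22, 4, 5]
`ans = len(lst)` → ans = 7
So ans = 7

Answer: 7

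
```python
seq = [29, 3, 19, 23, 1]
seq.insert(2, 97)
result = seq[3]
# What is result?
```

Trace:
`seq = [29, 3, 19, 23, 1]` → seq = [29, 3, 19, 23, 1]
`seq.insert(2, 97)` → seq = [29, 3, 97, 19, 23, 1]
`result = seq[3]` → result = 19
So result = 19

Answer: 19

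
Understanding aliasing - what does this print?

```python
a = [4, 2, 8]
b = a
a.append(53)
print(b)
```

Key concept: basic list aliasing.
Step by step:
`a = [4, 2, 8]` → a = [4, 2, 8]
`b = a` → b = [4, 2, 8] (same object as a)
`a.append(53)` → a = [4, 2, 8, 53] (same object as b); b = [4, 2, 8, 53] (same object as a)
`print(b)` → prints [4, 2, 8, 53]

Answer: [4, 2, 8, 53]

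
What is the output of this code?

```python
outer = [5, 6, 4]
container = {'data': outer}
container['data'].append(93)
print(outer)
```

Key concept: dict holds reference to list.
Step by step:
`outer = [5, 6, 4]` → outer = [5, 6, 4]
`container = {'data': outer}` → container = {'data': [5, 6, 4]}
`container['data'].append(93)` → outer = [5, 6, 4, 93]; container = {'data': [5, 6, 4, 93]}
`print(outer)` → prints [5, 6, 4, 93]

Answer: [5, 6, 4, 93]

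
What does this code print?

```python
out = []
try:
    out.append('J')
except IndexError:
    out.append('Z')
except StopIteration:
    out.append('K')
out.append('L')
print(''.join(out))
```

Execution trace: 'J' (try body, no exception) → 'L' (after the try/except). Output: JL

Answer: JL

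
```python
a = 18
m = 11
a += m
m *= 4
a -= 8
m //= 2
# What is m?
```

Trace:
`a = 18` → a = 18
`m = 11` → m = 11
`a += m` → a = 29
`m *= 4` → m = 44
`a -= 8` → a = 21
`m //= 2` → m = 22
So m = 22

Answer: 22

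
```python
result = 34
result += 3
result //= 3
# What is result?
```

Trace:
`result = 34` → result = 34
`result += 3` → result = 37
`result //= 3` → result = 12
So result = 12

Answer: 12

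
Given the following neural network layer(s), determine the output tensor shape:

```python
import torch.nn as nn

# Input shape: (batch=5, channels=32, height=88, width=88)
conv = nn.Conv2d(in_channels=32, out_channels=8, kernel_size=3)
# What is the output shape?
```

Input: (5, 32, 88, 88) -> Output: (5, 8, 86, 86)

Answer: (5, 8, 86, 86)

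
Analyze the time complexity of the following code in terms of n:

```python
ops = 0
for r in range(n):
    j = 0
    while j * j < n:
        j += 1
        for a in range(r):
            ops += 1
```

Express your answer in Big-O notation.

Each loop level contributes: n × √n × n. Multiplying the contributions gives O(n^2√n).

Answer: O(n^2√n)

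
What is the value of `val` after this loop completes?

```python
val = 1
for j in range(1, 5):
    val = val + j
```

Start at 1, add 1 through 4
`val` takes the values: 1 → 2 → 4 → 7 → 11

Answer: 11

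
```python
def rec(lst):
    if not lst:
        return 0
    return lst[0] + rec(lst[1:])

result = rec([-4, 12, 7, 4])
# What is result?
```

(-4) + 12 + 7 + 4 + 0 = 19

Answer: 19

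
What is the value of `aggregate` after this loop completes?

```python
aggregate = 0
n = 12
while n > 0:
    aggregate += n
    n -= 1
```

Sum 12 down to 1
`aggregate` takes the values: 0 → 12 → 23 → 33 → 42 → 50 → 57 → 63 → 68 → 72 → 75 → 77 → 78

Answer: 78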